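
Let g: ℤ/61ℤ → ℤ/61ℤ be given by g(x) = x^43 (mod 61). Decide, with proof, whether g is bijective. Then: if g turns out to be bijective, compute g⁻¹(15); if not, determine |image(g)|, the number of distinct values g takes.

22

Since 61 is prime, the nonzero elements of ℤ/61ℤ form a cyclic group of order 60.
As gcd(43, 60) = 1, raising to the 43rd power is a bijection on this group: if a^43 ≡ b^43 then (ab^{−1})^43 = 1, and the only element of order dividing gcd(43, 60) = 1 is 1, so a = b.
With g(0) = 0 this makes g injective on all of ℤ/61ℤ, hence bijective (finite equal-size domain and codomain). In particular g is bijective.
Since g is bijective, we find the preimage of 15. The inverse of x ↦ x^43 on (ℤ/61ℤ)^× is x ↦ x^7, because 43·7 = 301 = 5·60 + 1 ≡ 1 (mod 60) and x^{60} = 1 for x ≠ 0 (Fermat). So g⁻¹(15) = 15^7 mod 61.
Repeated squaring mod 61: 15^1 ≡ 15, 15^2 ≡ 15² = 225 ≡ 42, 15^4 ≡ 42² = 1764 ≡ 56. Since 7 = 4 + 2 + 1, 15^7 ≡ 56·42·15: 56·42 = 2352 ≡ 34, then 34·15 = 510 ≡ 22. So 15^7 ≡ 22 (mod 61).
Hence g⁻¹(15) = 22.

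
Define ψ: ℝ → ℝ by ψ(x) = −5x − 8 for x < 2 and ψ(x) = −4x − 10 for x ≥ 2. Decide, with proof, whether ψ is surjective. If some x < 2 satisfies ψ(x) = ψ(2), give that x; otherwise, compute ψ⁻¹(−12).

Both pieces are strictly decreasing (slopes −5 and −4), so each is injective on its own interval.
The left piece maps (−∞, 2) onto (−18, ∞); the right piece maps [2, ∞) onto (−∞, −18].
These images together cover ℝ, so ψ is surjective.
Because the two images are disjoint, no x < 2 has ψ(x) = ψ(2), so we compute ψ⁻¹(−12): −12 lies in (−18, ∞), so solve −5x − 8 = −12: x = (−12 + 8)/(−5) = 4/5.

4/5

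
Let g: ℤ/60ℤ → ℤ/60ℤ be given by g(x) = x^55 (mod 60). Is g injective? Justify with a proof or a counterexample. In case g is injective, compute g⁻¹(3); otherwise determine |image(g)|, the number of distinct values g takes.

45

g(0) = 0^55 = 0.
g(30): Repeated squaring mod 60: 30^1 ≡ 30, 30^2 ≡ 30² = 900 ≡ 0, 30^4 ≡ 0² = 0, 30^8 ≡ 0² = 0, 30^16 ≡ 0² = 0, 30^32 ≡ 0² = 0. Since 55 = 32 + 16 + 4 + 2 + 1, 30^55 ≡ 0·0·0·0·30: 0·0 = 0, then 0·0 = 0, then 0·0 = 0, then 0·30 = 0. So 30^55 ≡ 0 (mod 60).
So g(0) = g(30) = 0 while 0 ≠ 30, thus g is not injective.
Since g is not injective, we determine |image(g)|. Computing x^55 mod 60 for each x (by repeated squaring, reducing mod 60 at every step), the values g(0), g(1), …, g(59) are: 0, 1, 8, 27, 4, 5, 36, 43, 32, 9, 40, 11, 48, 37, 44, 15, 16, 53, 12, 19, 20, 21, 28, 47, 24, 25, 56, 3, 52, 29, 0, 31, 8, 57, 4, 35, 36, 13, 32, 39, 40, 41, 48, 7, 44, 45, 16, 23, 12, 49, 20, 51, 28, 17, 24, 55, 56, 33, 52, 59.
The distinct values are {0, 1, 3, 4, 5, 7, 8, 9, 11, 12, 13, 15, 16, 17, 19, 20, 21, 23, 24, 25, 27, 28, 29, 31, 32, 33, 35, 36, 37, 39, 40, 41, 43, 44, 45, 47, 48, 49, 51, 52, 53, 55, 56, 57, 59}; there are 45 of them.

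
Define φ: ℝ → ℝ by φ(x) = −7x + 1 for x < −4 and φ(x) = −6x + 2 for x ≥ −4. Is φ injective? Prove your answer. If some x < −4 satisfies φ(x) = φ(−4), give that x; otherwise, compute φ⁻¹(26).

-4

Both pieces are strictly decreasing (slopes −7 and −6), so each is injective on its own interval.
The left piece maps (−∞, −4) onto (29, ∞); the right piece maps [−4, ∞) onto (−∞, 26].
These images are disjoint, so no value is attained by both pieces. Thus φ is injective.
Because the two images are disjoint, no x < −4 has φ(x) = φ(−4), so we compute φ⁻¹(26): 26 lies in (−∞, 26], so solve −6x + 2 = 26: x = (26 − 2)/(−6) = −4.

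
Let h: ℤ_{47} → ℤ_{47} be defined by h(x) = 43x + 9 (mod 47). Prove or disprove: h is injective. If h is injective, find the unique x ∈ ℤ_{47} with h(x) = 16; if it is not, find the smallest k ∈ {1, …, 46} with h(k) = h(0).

10

Recall that injectivity means: for all s, t in the domain, h(s) = h(t) implies s = t.
Suppose h(s) = h(t) in ℤ_{47}. Then 43s + 9 ≡ 43t + 9 (mod 47), thus 43(s − t) ≡ 0 (mod 47).
Since gcd(43, 47) = 1, 43 is invertible modulo 47, thus s − t ≡ 0 (mod 47), i.e. s = t.
Thus h is injective.
We now compute 43⁻¹ mod 47 explicitly. Euclid's algorithm: 47 = 1·43 + 4, 43 = 10·4 + 3, 4 = 1·3 + 1; back-substituting gives 1 = 35·43 − 32·47, so 43⁻¹ ≡ 35 (mod 47).
Since h is injective, we find h⁻¹(16): we need 43x ≡ 16 − 9 ≡ 7 (mod 47). Using 43⁻¹ = 35: x ≡ 35·7 = 245 = 5·47 + 10, so x = 10.
Check: h(10) = 43·10 + 9 = 439 = 9·47 + 16 ≡ 16 (mod 47).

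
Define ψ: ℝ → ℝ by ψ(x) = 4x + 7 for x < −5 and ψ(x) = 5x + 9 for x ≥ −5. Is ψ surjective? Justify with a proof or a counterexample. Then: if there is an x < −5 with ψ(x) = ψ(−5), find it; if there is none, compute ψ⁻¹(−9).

-23/4

Both pieces are strictly increasing (slopes 4 and 5), so each is injective on its own interval.
The left piece maps (−∞, −5) onto (−∞, −13); the right piece maps [−5, ∞) onto [−16, ∞).
The union (−∞, −13) ∪ [−16, ∞) covers ℝ, so ψ is surjective.
For the follow-up: the images overlap, so an x < −5 with ψ(x) = ψ(−5) exists. ψ(−5) = −16; solving 4x + 7 = −16 for x < −5 gives x = (−16 − 7)/4 = −23/4.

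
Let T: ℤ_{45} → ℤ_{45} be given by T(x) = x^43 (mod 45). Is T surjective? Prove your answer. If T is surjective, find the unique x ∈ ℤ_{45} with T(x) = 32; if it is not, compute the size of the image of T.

35

T(0) = 0^43 = 0.
T(15): Repeated squaring mod 45: 15^1 ≡ 15, 15^2 ≡ 15² = 225 ≡ 0, 15^4 ≡ 0² = 0, 15^8 ≡ 0² = 0, 15^16 ≡ 0² = 0, 15^32 ≡ 0² = 0. Since 43 = 32 + 8 + 2 + 1, 15^43 ≡ 0·0·0·15: 0·0 = 0, then 0·0 = 0, then 0·15 = 0. So 15^43 ≡ 0 (mod 45).
So T(0) = T(15) = 0 while 0 ≠ 15, therefore T is not injective.
A non-injective map from the 45-element set ℤ_{45} to itself takes at most 44 distinct values, so it cannot be surjective. Therefore T is not surjective.
Since T is not surjective, we determine |image(T)|. Computing x^43 mod 45 for each x (by repeated squaring, reducing mod 45 at every step), the values T(0), T(1), …, T(44) are: 0, 1, 38, 27, 4, 5, 36, 43, 17, 9, 10, 11, 18, 22, 14, 0, 16, 8, 27, 19, 20, 36, 13, 32, 9, 25, 26, 18, 37, 29, 0, 31, 23, 27, 34, 35, 36, 28, 2, 9, 40, 41, 18, 7, 44.
The distinct values are {0, 1, 2, 4, 5, 7, 8, 9, 10, 11, 13, 14, 16, 17, 18, 19, 20, 22, 23, 25, 26, 27, 28, 29, 31, 32, 34, 35, 36, 37, 38, 40, 41, 43, 44}; there are 35 of them.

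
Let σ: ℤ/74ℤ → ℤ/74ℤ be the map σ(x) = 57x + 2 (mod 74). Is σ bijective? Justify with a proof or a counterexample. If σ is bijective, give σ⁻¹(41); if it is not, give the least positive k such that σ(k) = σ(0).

63

Suppose σ(a) = σ(b) in ℤ/74ℤ. Then 57a + 2 ≡ 57b + 2 (mod 74), therefore 57(a − b) ≡ 0 (mod 74).
Since gcd(57, 74) = 1, 57 is invertible modulo 74, thus a − b ≡ 0 (mod 74), i.e. a = b.
We now compute 57⁻¹ mod 74 explicitly. Euclid's algorithm: 74 = 1·57 + 17, 57 = 3·17 + 6, 17 = 2·6 + 5, 6 = 1·5 + 1; back-substituting gives 1 = 13·57 − 10·74, so 57⁻¹ ≡ 13 (mod 74).
For any y ∈ ℤ/74ℤ, x = 13(y − 2) mod 74 satisfies σ(x) = 57·13(y − 2) + 2 ≡ y (since 57·13 ≡ 1 mod 74). So every y has a preimage.
Hence σ is bijective.
Since σ is bijective, we find σ⁻¹(41): we need 57x ≡ 41 − 2 ≡ 39 (mod 74). Using 57⁻¹ = 13: x ≡ 13·39 = 507 = 6·74 + 63, so x = 63.
Check: σ(63) = 57·63 + 2 = 3593 = 48·74 + 41 ≡ 41 (mod 74).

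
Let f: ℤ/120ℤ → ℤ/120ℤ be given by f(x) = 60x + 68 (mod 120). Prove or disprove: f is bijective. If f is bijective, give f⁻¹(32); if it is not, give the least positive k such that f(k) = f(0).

2

We have gcd(60, 120) = 60 > 1. Taking a = 0 and b = 2: f(0) = 68 and f(2) = 60·2 + 68 = 188 ≡ 68 (mod 120).
So f(0) = f(2) while 0 ≠ 2, therefore f is not injective, hence not bijective.
Since f is not bijective, we find the least positive k with f(k) = f(0): this means 60k ≡ 0 (mod 120), i.e. 120 ∣ 60k. Since gcd(60, 120) = 60, dividing through by 60 this holds exactly when 2 ∣ k.
The smallest positive such k is 2.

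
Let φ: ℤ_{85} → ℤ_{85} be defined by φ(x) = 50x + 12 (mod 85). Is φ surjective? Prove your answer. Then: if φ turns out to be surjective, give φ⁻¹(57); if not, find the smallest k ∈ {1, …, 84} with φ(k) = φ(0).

17

Recall that φ is surjective if every y in the codomain equals φ(x) for some x in the domain.
Since gcd(50, 85) = 5, we have 50x ≡ 0 (mod 5) for all x, so φ(x) ≡ 2 (mod 5).
But 0 ≢ 2 (mod 5), so 0 ∈ ℤ_{85} has no preimage. Hence φ is not surjective.
Since φ is not surjective, we find the least positive k with φ(k) = φ(0): this means 50k ≡ 0 (mod 85), i.e. 85 ∣ 50k. Since gcd(50, 85) = 5, dividing through by 5 this holds exactly when 17 ∣ 10k, and as gcd(10, 17) = 1, exactly when 17 ∣ k.
The smallest positive such k is 17.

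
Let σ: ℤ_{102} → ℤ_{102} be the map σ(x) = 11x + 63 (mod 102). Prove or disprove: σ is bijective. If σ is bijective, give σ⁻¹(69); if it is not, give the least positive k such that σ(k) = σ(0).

84

Suppose σ(s) = σ(t) in ℤ_{102}. Then 11s + 63 ≡ 11t + 63 (mod 102), thus 11(s − t) ≡ 0 (mod 102).
Since gcd(11, 102) = 1, 11 is invertible modulo 102, thus s − t ≡ 0 (mod 102), i.e. s = t.
We now compute 11⁻¹ mod 102 explicitly. Euclid's algorithm: 102 = 9·11 + 3, 11 = 3·3 + 2, 3 = 1·2 + 1; back-substituting gives 1 = 65·11 − 7·102, so 11⁻¹ ≡ 65 (mod 102).
For any y ∈ ℤ_{102}, x = 65(y − 63) mod 102 satisfies σ(x) = 11·65(y − 63) + 63 ≡ y (since 11·65 ≡ 1 mod 102). So every y has a preimage.
So σ is bijective.
Since σ is bijective, we compute σ⁻¹(69): solve 11x + 63 ≡ 69 (mod 102), i.e. 11x ≡ 6 (mod 102).
Multiplying by 11⁻¹ = 65 gives x ≡ 65·6 = 390 = 3·102 + 84 ≡ 84 (mod 102).
Check: σ(84) = 11·84 + 63 = 987 = 9·102 + 69 ≡ 69 (mod 102).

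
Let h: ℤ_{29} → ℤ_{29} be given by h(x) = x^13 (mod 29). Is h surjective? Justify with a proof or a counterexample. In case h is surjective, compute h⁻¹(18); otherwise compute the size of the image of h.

8

Since 29 is prime, the nonzero elements of ℤ_{29} form a cyclic group of order 28.
As gcd(13, 28) = 1, raising to the 13th power is a bijection on this group: if a^13 ≡ b^13 then (ab^{−1})^13 = 1, and the only element of order dividing gcd(13, 28) = 1 is 1, so a = b.
With h(0) = 0 this makes h injective on all of ℤ_{29}, hence bijective (finite equal-size domain and codomain). In particular h is surjective.
Since h is surjective, we find the preimage of 18. The inverse of x ↦ x^13 on (ℤ_{29})^× is x ↦ x^13, because 13·13 = 169 = 6·28 + 1 ≡ 1 (mod 28) and x^{28} = 1 for x ≠ 0 (Fermat). So h⁻¹(18) = 18^13 mod 29.
Repeated squaring mod 29: 18^1 ≡ 18, 18^2 ≡ 18² = 324 ≡ 5, 18^4 ≡ 5² = 25, 18^8 ≡ 25² = 625 ≡ 16. Since 13 = 8 + 4 + 1, 18^13 ≡ 16·25·18: 16·25 = 400 ≡ 23, then 23·18 = 414 ≡ 8. So 18^13 ≡ 8 (mod 29).
Hence h⁻¹(18) = 8.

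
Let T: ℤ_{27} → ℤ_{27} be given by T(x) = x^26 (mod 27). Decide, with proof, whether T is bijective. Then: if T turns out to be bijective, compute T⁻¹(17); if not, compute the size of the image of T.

T(0) = 0^26 = 0.
T(3): Repeated squaring mod 27: 3^1 ≡ 3, 3^2 ≡ 3² = 9, 3^4 ≡ 9² = 81 ≡ 0, 3^8 ≡ 0² = 0, 3^16 ≡ 0² = 0. Since 26 = 16 + 8 + 2, 3^26 ≡ 0·0·9: 0·0 = 0, then 0·9 = 0. So 3^26 ≡ 0 (mod 27).
So T(0) = T(3) = 0 while 0 ≠ 3, hence T is not injective, hence not bijective.
Since T is not bijective, we determine |image(T)|. Computing x^26 mod 27 for each x (by repeated squaring, reducing mod 27 at every step), the values T(0), T(1), …, T(26) are: 0, 1, 13, 0, 7, 16, 0, 4, 10, 0, 19, 22, 0, 25, 25, 0, 22, 19, 0, 10, 4, 0, 16, 7, 0, 13, 1.
The distinct values are {0, 1, 4, 7, 10, 13, 16, 19, 22, 25}; there are 10 of them.

10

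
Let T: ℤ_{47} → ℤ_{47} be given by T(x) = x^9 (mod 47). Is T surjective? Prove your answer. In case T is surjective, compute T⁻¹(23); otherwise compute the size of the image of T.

Since 47 is prime, the nonzero elements of ℤ_{47} form a cyclic group of order 46.
As gcd(9, 46) = 1, raising to the 9th power is a bijection on this group: if x_1^9 ≡ x_2^9 then (x_1x_2^{−1})^9 = 1, and the only element of order dividing gcd(9, 46) = 1 is 1, so x_1 = x_2.
With T(0) = 0 this makes T injective on all of ℤ_{47}, hence bijective (finite equal-size domain and codomain). In particular T is surjective.
Since T is surjective, we find the preimage of 23. The inverse of x ↦ x^9 on (ℤ_{47})^× is x ↦ x^41, because 9·41 = 369 = 8·46 + 1 ≡ 1 (mod 46) and x^{46} = 1 for x ≠ 0 (Fermat). So T⁻¹(23) = 23^41 mod 47.
Repeated squaring mod 47: 23^1 ≡ 23, 23^2 ≡ 23² = 529 ≡ 12, 23^4 ≡ 12² = 144 ≡ 3, 23^8 ≡ 3² = 9, 23^16 ≡ 9² = 81 ≡ 34, 23^32 ≡ 34² = 1156 ≡ 28. Since 41 = 32 + 8 + 1, 23^41 ≡ 28·9·23: 28·9 = 252 ≡ 17, then 17·23 = 391 ≡ 15. So 23^41 ≡ 15 (mod 47).
Hence T⁻¹(23) = 15.

15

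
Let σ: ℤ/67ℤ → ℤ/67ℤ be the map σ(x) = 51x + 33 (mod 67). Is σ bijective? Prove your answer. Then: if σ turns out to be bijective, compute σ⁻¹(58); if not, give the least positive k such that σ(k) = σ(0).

11

Recall that σ is injective when σ(x_1) = σ(x_2) forces x_1 = x_2.
If σ(x_1) = σ(x_2), then 51x_1 ≡ 51x_2 (mod 67). Because gcd(51, 67) = 1, we may cancel 51 to get x_1 ≡ x_2 (mod 67).
We now compute 51⁻¹ mod 67 explicitly. Euclid's algorithm: 67 = 1·51 + 16, 51 = 3·16 + 3, 16 = 5·3 + 1; back-substituting gives 1 = 46·51 − 35·67, so 51⁻¹ ≡ 46 (mod 67).
For any y ∈ ℤ/67ℤ, x = 46(y − 33) mod 67 satisfies σ(x) = 51·46(y − 33) + 33 ≡ y (since 51·46 ≡ 1 mod 67). So every y has a preimage.
Thus σ is bijective.
Since σ is bijective, we compute σ⁻¹(58): solve 51x + 33 ≡ 58 (mod 67), i.e. 51x ≡ 25 (mod 67).
Multiplying by 51⁻¹ = 46 gives x ≡ 46·25 = 1150 = 17·67 + 11 ≡ 11 (mod 67).
Check: σ(11) = 51·11 + 33 = 594 = 8·67 + 58 ≡ 58 (mod 67).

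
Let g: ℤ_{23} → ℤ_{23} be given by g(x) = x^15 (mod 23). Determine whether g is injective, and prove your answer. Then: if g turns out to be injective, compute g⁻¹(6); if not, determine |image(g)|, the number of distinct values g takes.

Since 23 is prime, the nonzero elements of ℤ_{23} form a cyclic group of order 22.
As gcd(15, 22) = 1, raising to the 15th power is a bijection on this group: if x_1^15 ≡ x_2^15 then (x_1x_2^{−1})^15 = 1, and the only element of order dividing gcd(15, 22) = 1 is 1, so x_1 = x_2.
With g(0) = 0 this makes g injective on all of ℤ_{23}, hence bijective (finite equal-size domain and codomain). In particular g is injective.
Since g is injective, we find the preimage of 6. The inverse of x ↦ x^15 on (ℤ_{23})^× is x ↦ x^3, because 15·3 = 45 = 2·22 + 1 ≡ 1 (mod 22) and x^{22} = 1 for x ≠ 0 (Fermat). So g⁻¹(6) = 6^3 mod 23.
Repeated squaring mod 23: 6^1 ≡ 6, 6^2 ≡ 6² = 36 ≡ 13. Since 3 = 2 + 1, 6^3 ≡ 13·6: 13·6 = 78 ≡ 9. So 6^3 ≡ 9 (mod 23).
Hence g⁻¹(6) = 9.

9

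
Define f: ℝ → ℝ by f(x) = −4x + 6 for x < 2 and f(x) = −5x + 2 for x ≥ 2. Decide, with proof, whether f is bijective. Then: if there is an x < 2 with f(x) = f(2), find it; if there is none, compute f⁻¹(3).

3/4

Both pieces are strictly decreasing (slopes −4 and −5), so each is injective on its own interval.
The left piece maps (−∞, 2) onto (−2, ∞); the right piece maps [2, ∞) onto (−∞, −8].
The images leave a gap (−2 has no preimage), so f is not surjective, hence not bijective.
Because the two images are disjoint, no x < 2 has f(x) = f(2), so we compute f⁻¹(3): 3 lies in (−2, ∞), so solve −4x + 6 = 3: x = (3 − 6)/(−4) = 3/4.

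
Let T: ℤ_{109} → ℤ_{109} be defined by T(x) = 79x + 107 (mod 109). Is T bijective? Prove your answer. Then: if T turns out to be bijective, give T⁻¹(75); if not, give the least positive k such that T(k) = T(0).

81

Recall that T is injective if T(u) = T(v) implies u = v.
Suppose T(u) = T(v) in ℤ_{109}. Then 79u + 107 ≡ 79v + 107 (mod 109), thus 79(u − v) ≡ 0 (mod 109).
Since gcd(79, 109) = 1, 79 is invertible modulo 109, therefore u − v ≡ 0 (mod 109), i.e. u = v.
We now compute 79⁻¹ mod 109 explicitly. Euclid's algorithm: 109 = 1·79 + 30, 79 = 2·30 + 19, 30 = 1·19 + 11, 19 = 1·11 + 8, 11 = 1·8 + 3, 8 = 2·3 + 2, 3 = 1·2 + 1; back-substituting gives 1 = 69·79 − 50·109, so 79⁻¹ ≡ 69 (mod 109).
For any y ∈ ℤ_{109}, x = 69(y − 107) mod 109 satisfies T(x) = 79·69(y − 107) + 107 ≡ y (since 79·69 ≡ 1 mod 109). So every y has a preimage.
Thus T is bijective.
Since T is bijective, we find T⁻¹(75): we need 79x ≡ 75 − 107 ≡ 77 (mod 109). Using 79⁻¹ = 69: x ≡ 69·77 = 5313 = 48·109 + 81, so x = 81.
Check: T(81) = 79·81 + 107 = 6506 = 59·109 + 75 ≡ 75 (mod 109).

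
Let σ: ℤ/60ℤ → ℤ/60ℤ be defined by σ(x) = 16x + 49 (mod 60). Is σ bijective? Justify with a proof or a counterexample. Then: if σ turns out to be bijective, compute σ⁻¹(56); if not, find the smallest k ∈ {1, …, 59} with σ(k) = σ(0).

15

By definition, injectivity means: for all s, t in the domain, σ(s) = σ(t) implies s = t.
We have gcd(16, 60) = 4 > 1. Taking s = 0 and t = 15: σ(0) = 49 and σ(15) = 16·15 + 49 = 289 ≡ 49 (mod 60).
So σ(0) = σ(15) while 0 ≠ 15, hence σ is not injective, hence not bijective.
Since σ is not bijective, we find the least positive k with σ(k) = σ(0): this means 16k ≡ 0 (mod 60), i.e. 60 ∣ 16k. Since gcd(16, 60) = 4, dividing through by 4 this holds exactly when 15 ∣ 4k, and as gcd(4, 15) = 1, exactly when 15 ∣ k.
The smallest positive such k is 15.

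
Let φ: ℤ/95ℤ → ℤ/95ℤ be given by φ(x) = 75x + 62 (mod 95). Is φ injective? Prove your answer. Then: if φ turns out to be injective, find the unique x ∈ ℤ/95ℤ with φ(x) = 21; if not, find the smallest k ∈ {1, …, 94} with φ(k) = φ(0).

19

Recall: φ is injective if φ(s) = φ(t) implies s = t.
We have gcd(75, 95) = 5 > 1. Taking s = 0 and t = 19: φ(0) = 62 and φ(19) = 75·19 + 62 = 1487 ≡ 62 (mod 95).
So φ(0) = φ(19) while 0 ≠ 19, hence φ is not injective.
Since φ is not injective, we find the least positive k with φ(k) = φ(0): this means 75k ≡ 0 (mod 95), i.e. 95 ∣ 75k. Since gcd(75, 95) = 5, dividing through by 5 this holds exactly when 19 ∣ 15k, and as gcd(15, 19) = 1, exactly when 19 ∣ k.
The smallest positive such k is 19.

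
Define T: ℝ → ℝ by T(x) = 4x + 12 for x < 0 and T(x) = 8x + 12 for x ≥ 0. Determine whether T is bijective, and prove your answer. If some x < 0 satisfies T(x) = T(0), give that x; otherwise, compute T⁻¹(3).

Both pieces are strictly increasing (slopes 4 and 8), so each is injective on its own interval.
The left piece maps (−∞, 0) onto (−∞, 12); the right piece maps [0, ∞) onto [12, ∞).
Since 12 = 12, the images partition ℝ: T is injective and surjective, hence bijective.
Because the two images are disjoint, no x < 0 has T(x) = T(0), so we compute T⁻¹(3): 3 lies in (−∞, 12), so solve 4x + 12 = 3: x = (3 − 12)/4 = −9/4.

-9/4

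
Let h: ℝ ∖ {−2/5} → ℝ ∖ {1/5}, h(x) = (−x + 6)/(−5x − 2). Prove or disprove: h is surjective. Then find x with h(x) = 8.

-22/39

For any y ≠ 1/5, solving y(−5x − 2) = −x + 6 for x gives a well-defined x ≠ −2/5. So h is surjective.
Solving h(x) = 8: cross-multiplying gives −x + 6 = 8(−5x − 2), which rearranges to 39x = −22, so x = −22/39.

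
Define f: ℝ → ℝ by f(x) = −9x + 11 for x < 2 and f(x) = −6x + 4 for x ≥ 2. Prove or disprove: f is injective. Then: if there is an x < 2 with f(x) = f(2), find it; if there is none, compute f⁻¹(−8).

2

Both pieces are strictly decreasing (slopes −9 and −6), so each is injective on its own interval.
The left piece maps (−∞, 2) onto (−7, ∞); the right piece maps [2, ∞) onto (−∞, −8].
These images are disjoint, so no value is attained by both pieces. Hence f is injective.
Because the two images are disjoint, no x < 2 has f(x) = f(2), so we compute f⁻¹(−8): −8 lies in (−∞, −8], so solve −6x + 4 = −8: x = (−8 − 4)/(−6) = 2.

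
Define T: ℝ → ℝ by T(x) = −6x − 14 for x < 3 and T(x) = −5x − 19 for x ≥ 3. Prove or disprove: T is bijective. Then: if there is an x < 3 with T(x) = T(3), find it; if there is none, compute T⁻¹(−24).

5/3

Both pieces are strictly decreasing (slopes −6 and −5), so each is injective on its own interval.
The left piece maps (−∞, 3) onto (−32, ∞); the right piece maps [3, ∞) onto (−∞, −34].
The images leave a gap (−32 has no preimage), so T is not surjective, hence not bijective.
Because the two images are disjoint, no x < 3 has T(x) = T(3), so we compute T⁻¹(−24): −24 lies in (−32, ∞), so solve −6x − 14 = −24: x = (−24 + 14)/(−6) = 5/3.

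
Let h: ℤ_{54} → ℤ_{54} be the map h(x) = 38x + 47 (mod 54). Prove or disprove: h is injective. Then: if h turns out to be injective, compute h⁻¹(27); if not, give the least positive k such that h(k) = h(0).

27

Recall: h is injective when h(x_1) = h(x_2) forces x_1 = x_2.
We have gcd(38, 54) = 2 > 1. Taking x_1 = 0 and x_2 = 27: h(0) = 47 and h(27) = 38·27 + 47 = 1073 ≡ 47 (mod 54).
So h(0) = h(27) while 0 ≠ 27, therefore h is not injective.
Since h is not injective, we find the least positive k with h(k) = h(0): this means 38k ≡ 0 (mod 54), i.e. 54 ∣ 38k. Since gcd(38, 54) = 2, dividing through by 2 this holds exactly when 27 ∣ 19k, and as gcd(19, 27) = 1, exactly when 27 ∣ k.
The smallest positive such k is 27.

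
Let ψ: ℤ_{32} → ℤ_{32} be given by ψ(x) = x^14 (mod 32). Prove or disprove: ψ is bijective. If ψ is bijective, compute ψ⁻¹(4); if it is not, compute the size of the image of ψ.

ψ(0) = 0^14 = 0.
ψ(2): Repeated squaring mod 32: 2^1 ≡ 2, 2^2 ≡ 2² = 4, 2^4 ≡ 4² = 16, 2^8 ≡ 16² = 256 ≡ 0. Since 14 = 8 + 4 + 2, 2^14 ≡ 0·16·4: 0·16 = 0, then 0·4 = 0. So 2^14 ≡ 0 (mod 32).
So ψ(0) = ψ(2) = 0 while 0 ≠ 2, thus ψ is not injective, hence not bijective.
Since ψ is not bijective, we determine |image(ψ)|. Computing x^14 mod 32 for each x (by repeated squaring, reducing mod 32 at every step), the values ψ(0), ψ(1), …, ψ(31) are: 0, 1, 0, 25, 0, 9, 0, 17, 0, 17, 0, 9, 0, 25, 0, 1, 0, 1, 0, 25, 0, 9, 0, 17, 0, 17, 0, 9, 0, 25, 0, 1.
The distinct values are {0, 1, 9, 17, 25}; there are 5 of them.

5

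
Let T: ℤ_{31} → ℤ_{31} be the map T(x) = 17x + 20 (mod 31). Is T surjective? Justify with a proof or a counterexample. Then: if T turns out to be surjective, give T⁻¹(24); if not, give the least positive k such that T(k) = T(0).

By definition, T is surjective if every y in the codomain equals T(x) for some x in the domain.
Since gcd(17, 31) = 1, 17 is invertible modulo 31. Euclid's algorithm: 31 = 1·17 + 14, 17 = 1·14 + 3, 14 = 4·3 + 2, 3 = 1·2 + 1; back-substituting gives 1 = 11·17 − 6·31, so 17⁻¹ ≡ 11 (mod 31).
For any y ∈ ℤ_{31}, x = 11(y − 20) mod 31 satisfies T(x) = 17·11(y − 20) + 20 ≡ y (since 17·11 ≡ 1 mod 31). So every y has a preimage.
Therefore T is surjective.
Since T is surjective, we compute T⁻¹(24): solve 17x + 20 ≡ 24 (mod 31), i.e. 17x ≡ 4 (mod 31).
Multiplying by 17⁻¹ = 11 gives x ≡ 11·4 = 44 = 1·31 + 13 ≡ 13 (mod 31).
Check: T(13) = 17·13 + 20 = 241 = 7·31 + 24 ≡ 24 (mod 31).

13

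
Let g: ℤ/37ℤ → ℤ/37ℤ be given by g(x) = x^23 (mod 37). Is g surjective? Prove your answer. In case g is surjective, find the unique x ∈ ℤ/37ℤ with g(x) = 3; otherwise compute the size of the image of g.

Since 37 is prime, the nonzero elements of ℤ/37ℤ form a cyclic group of order 36.
As gcd(23, 36) = 1, raising to the 23rd power is a bijection on this group: if s^23 ≡ t^23 then (st^{−1})^23 = 1, and the only element of order dividing gcd(23, 36) = 1 is 1, so s = t.
With g(0) = 0 this makes g injective on all of ℤ/37ℤ, hence bijective (finite equal-size domain and codomain). In particular g is surjective.
Since g is surjective, we find the preimage of 3. The inverse of x ↦ x^23 on (ℤ/37ℤ)^× is x ↦ x^11, because 23·11 = 253 = 7·36 + 1 ≡ 1 (mod 36) and x^{36} = 1 for x ≠ 0 (Fermat). So g⁻¹(3) = 3^11 mod 37.
Repeated squaring mod 37: 3^1 ≡ 3, 3^2 ≡ 3² = 9, 3^4 ≡ 9² = 81 ≡ 7, 3^8 ≡ 7² = 49 ≡ 12. Since 11 = 8 + 2 + 1, 3^11 ≡ 12·9·3: 12·9 = 108 ≡ 34, then 34·3 = 102 ≡ 28. So 3^11 ≡ 28 (mod 37).
Hence g⁻¹(3) = 28.

28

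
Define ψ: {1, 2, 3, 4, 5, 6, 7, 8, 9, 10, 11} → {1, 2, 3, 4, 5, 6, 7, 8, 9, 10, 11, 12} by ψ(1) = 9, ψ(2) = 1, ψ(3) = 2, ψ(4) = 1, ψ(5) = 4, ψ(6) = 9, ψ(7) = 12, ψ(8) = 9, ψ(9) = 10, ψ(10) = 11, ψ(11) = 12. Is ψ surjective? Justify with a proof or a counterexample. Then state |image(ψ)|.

No element maps to 3, so ψ is not surjective.
The image of ψ is {1, 2, 4, 9, 10, 11, 12}, which has 7 elements.

7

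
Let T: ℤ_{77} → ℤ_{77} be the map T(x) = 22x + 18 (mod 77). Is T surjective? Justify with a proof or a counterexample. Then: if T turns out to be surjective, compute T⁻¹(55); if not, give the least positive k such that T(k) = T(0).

Recall that surjectivity means every element of the codomain has a preimage under T.
Since gcd(22, 77) = 11, we have 22x ≡ 0 (mod 11) for all x, so T(x) ≡ 7 (mod 11).
But 0 ≢ 7 (mod 11), so 0 ∈ ℤ_{77} has no preimage. Hence T is not surjective.
Since T is not surjective, we find the least positive k with T(k) = T(0): this means 22k ≡ 0 (mod 77), i.e. 77 ∣ 22k. Since gcd(22, 77) = 11, dividing through by 11 this holds exactly when 7 ∣ 2k, and as gcd(2, 7) = 1, exactly when 7 ∣ k.
The smallest positive such k is 7.

7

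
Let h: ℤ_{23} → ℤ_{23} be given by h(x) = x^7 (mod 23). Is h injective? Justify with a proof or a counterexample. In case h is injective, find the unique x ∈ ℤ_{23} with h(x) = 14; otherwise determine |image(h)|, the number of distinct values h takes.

10

Since 23 is prime, the nonzero elements of ℤ_{23} form a cyclic group of order 22.
As gcd(7, 22) = 1, raising to the 7th power is a bijection on this group: if a^7 ≡ b^7 then (ab^{−1})^7 = 1, and the only element of order dividing gcd(7, 22) = 1 is 1, so a = b.
With h(0) = 0 this makes h injective on all of ℤ_{23}, hence bijective (finite equal-size domain and codomain). In particular h is injective.
Since h is injective, we find the preimage of 14. The inverse of x ↦ x^7 on (ℤ_{23})^× is x ↦ x^19, because 7·19 = 133 = 6·22 + 1 ≡ 1 (mod 22) and x^{22} = 1 for x ≠ 0 (Fermat). So h⁻¹(14) = 14^19 mod 23.
Repeated squaring mod 23: 14^1 ≡ 14, 14^2 ≡ 14² = 196 ≡ 12, 14^4 ≡ 12² = 144 ≡ 6, 14^8 ≡ 6² = 36 ≡ 13, 14^16 ≡ 13² = 169 ≡ 8. Since 19 = 16 + 2 + 1, 14^19 ≡ 8·12·14: 8·12 = 96 ≡ 4, then 4·14 = 56 ≡ 10. So 14^19 ≡ 10 (mod 23).
Hence h⁻¹(14) = 10.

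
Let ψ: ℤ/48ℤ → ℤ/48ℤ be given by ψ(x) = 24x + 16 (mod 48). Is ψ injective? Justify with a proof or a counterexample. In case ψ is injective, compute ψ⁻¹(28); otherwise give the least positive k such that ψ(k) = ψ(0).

By definition, ψ is injective if ψ(u) = ψ(v) implies u = v.
We have gcd(24, 48) = 24 > 1. Taking u = 0 and v = 2: ψ(0) = 16 and ψ(2) = 24·2 + 16 = 64 ≡ 16 (mod 48).
So ψ(0) = ψ(2) while 0 ≠ 2, so ψ is not injective.
Since ψ is not injective, we find the least positive k with ψ(k) = ψ(0): this means 24k ≡ 0 (mod 48), i.e. 48 ∣ 24k. Since gcd(24, 48) = 24, dividing through by 24 this holds exactly when 2 ∣ k.
The smallest positive such k is 2.

2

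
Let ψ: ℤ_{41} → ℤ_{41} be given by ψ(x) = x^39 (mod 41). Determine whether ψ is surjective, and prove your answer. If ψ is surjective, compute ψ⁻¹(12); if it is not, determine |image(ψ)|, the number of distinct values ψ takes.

24

Since 41 is prime, the nonzero elements of ℤ_{41} form a cyclic group of order 40.
As gcd(39, 40) = 1, raising to the 39th power is a bijection on this group: if s^39 ≡ t^39 then (st^{−1})^39 = 1, and the only element of order dividing gcd(39, 40) = 1 is 1, so s = t.
With ψ(0) = 0 this makes ψ injective on all of ℤ_{41}, hence bijective (finite equal-size domain and codomain). In particular ψ is surjective.
Since ψ is surjective, we find the preimage of 12. The inverse of x ↦ x^39 on (ℤ_{41})^× is x ↦ x^39, because 39·39 = 1521 = 38·40 + 1 ≡ 1 (mod 40) and x^{40} = 1 for x ≠ 0 (Fermat). So ψ⁻¹(12) = 12^39 mod 41.
Repeated squaring mod 41: 12^1 ≡ 12, 12^2 ≡ 12² = 144 ≡ 21, 12^4 ≡ 21² = 441 ≡ 31, 12^8 ≡ 31² = 961 ≡ 18, 12^16 ≡ 18² = 324 ≡ 37, 12^32 ≡ 37² = 1369 ≡ 16. Since 39 = 32 + 4 + 2 + 1, 12^39 ≡ 16·31·21·12: 16·31 = 496 ≡ 4, then 4·21 = 84 ≡ 2, then 2·12 = 24. So 12^39 ≡ 24 (mod 41).
Hence ψ⁻¹(12) = 24.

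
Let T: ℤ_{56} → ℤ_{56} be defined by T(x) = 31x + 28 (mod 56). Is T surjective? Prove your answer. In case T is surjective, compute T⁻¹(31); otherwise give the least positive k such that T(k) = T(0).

29

By definition, T is surjective if every y in the codomain equals T(x) for some x in the domain.
Since gcd(31, 56) = 1, 31 is invertible modulo 56. Euclid's algorithm: 56 = 1·31 + 25, 31 = 1·25 + 6, 25 = 4·6 + 1; back-substituting gives 1 = 47·31 − 26·56, so 31⁻¹ ≡ 47 (mod 56).
Then y ↦ 47(y − 28) is a two-sided inverse to T, so every y ∈ ℤ_{56} has a preimage.
Thus T is surjective.
Since T is surjective, we find T⁻¹(31): we need 31x ≡ 31 − 28 ≡ 3 (mod 56). Using 31⁻¹ = 47: x ≡ 47·3 = 141 = 2·56 + 29, so x = 29.
Check: T(29) = 31·29 + 28 = 927 = 16·56 + 31 ≡ 31 (mod 56).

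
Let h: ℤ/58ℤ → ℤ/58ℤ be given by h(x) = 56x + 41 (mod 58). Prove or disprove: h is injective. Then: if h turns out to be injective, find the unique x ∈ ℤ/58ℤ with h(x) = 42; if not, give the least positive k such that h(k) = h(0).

Recall that h is injective if h(s) = h(t) implies s = t.
We have gcd(56, 58) = 2 > 1. Taking s = 0 and t = 29: h(0) = 41 and h(29) = 56·29 + 41 = 1665 ≡ 41 (mod 58).
So h(0) = h(29) while 0 ≠ 29, therefore h is not injective.
Since h is not injective, we find the least positive k with h(k) = h(0): this means 56k ≡ 0 (mod 58), i.e. 58 ∣ 56k. Since gcd(56, 58) = 2, dividing through by 2 this holds exactly when 29 ∣ 28k, and as gcd(28, 29) = 1, exactly when 29 ∣ k.
The smallest positive such k is 29.

29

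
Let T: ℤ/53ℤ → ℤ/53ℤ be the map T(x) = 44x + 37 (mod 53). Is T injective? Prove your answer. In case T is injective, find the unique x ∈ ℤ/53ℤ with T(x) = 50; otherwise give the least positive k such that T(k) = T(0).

Recall: T is injective when T(u) = T(v) forces u = v.
If T(u) = T(v), then 44u ≡ 44v (mod 53). Because gcd(44, 53) = 1, we may cancel 44 to get u ≡ v (mod 53).
Hence T is injective.
We now compute 44⁻¹ mod 53 explicitly. Euclid's algorithm: 53 = 1·44 + 9, 44 = 4·9 + 8, 9 = 1·8 + 1; back-substituting gives 1 = 47·44 − 39·53, so 44⁻¹ ≡ 47 (mod 53).
Since T is injective, we compute T⁻¹(50): solve 44x + 37 ≡ 50 (mod 53), i.e. 44x ≡ 13 (mod 53).
Multiplying by 44⁻¹ = 47 gives x ≡ 47·13 = 611 = 11·53 + 28 ≡ 28 (mod 53).
Check: T(28) = 44·28 + 37 = 1269 = 23·53 + 50 ≡ 50 (mod 53).

28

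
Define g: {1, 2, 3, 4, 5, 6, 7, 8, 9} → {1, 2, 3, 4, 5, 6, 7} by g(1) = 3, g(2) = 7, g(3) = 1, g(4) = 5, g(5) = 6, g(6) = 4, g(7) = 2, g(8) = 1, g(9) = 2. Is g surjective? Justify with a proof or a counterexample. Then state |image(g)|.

7

Every element of the codomain has a preimage: 1 = g(3), 2 = g(7), 3 = g(1), 4 = g(6), 5 = g(4), 6 = g(5), 7 = g(2).
Thus g is surjective.
The image of g is {1, 2, 3, 4, 5, 6, 7}, which has 7 elements.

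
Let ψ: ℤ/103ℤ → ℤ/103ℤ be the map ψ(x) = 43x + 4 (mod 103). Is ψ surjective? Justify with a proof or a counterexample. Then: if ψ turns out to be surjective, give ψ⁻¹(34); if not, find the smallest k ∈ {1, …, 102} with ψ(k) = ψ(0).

Since gcd(43, 103) = 1, 43 is invertible modulo 103. Euclid's algorithm: 103 = 2·43 + 17, 43 = 2·17 + 9, 17 = 1·9 + 8, 9 = 1·8 + 1; back-substituting gives 1 = 12·43 − 5·103, so 43⁻¹ ≡ 12 (mod 103).
Then y ↦ 12(y − 4) is a two-sided inverse to ψ, so every y ∈ ℤ/103ℤ has a preimage.
Hence ψ is surjective.
Since ψ is surjective, we compute ψ⁻¹(34): solve 43x + 4 ≡ 34 (mod 103), i.e. 43x ≡ 30 (mod 103).
Multiplying by 43⁻¹ = 12 gives x ≡ 12·30 = 360 = 3·103 + 51 ≡ 51 (mod 103).
Check: ψ(51) = 43·51 + 4 = 2197 = 21·103 + 34 ≡ 34 (mod 103).

51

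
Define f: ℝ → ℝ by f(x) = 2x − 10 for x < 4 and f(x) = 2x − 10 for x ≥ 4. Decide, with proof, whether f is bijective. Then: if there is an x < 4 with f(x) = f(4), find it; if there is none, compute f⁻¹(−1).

Both pieces are strictly increasing (slopes 2 and 2), so each is injective on its own interval.
The left piece maps (−∞, 4) onto (−∞, −2); the right piece maps [4, ∞) onto [−2, ∞).
Since −2 = −2, the images partition ℝ: f is injective and surjective, hence bijective.
Because the two images are disjoint, no x < 4 has f(x) = f(4), so we compute f⁻¹(−1): −1 lies in [−2, ∞), so solve 2x − 10 = −1: x = (−1 + 10)/2 = 9/2.

9/2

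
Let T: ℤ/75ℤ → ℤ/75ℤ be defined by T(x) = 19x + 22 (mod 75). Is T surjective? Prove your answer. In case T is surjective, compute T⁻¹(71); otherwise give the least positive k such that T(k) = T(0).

By definition, surjectivity means every element of the codomain has a preimage under T.
Since gcd(19, 75) = 1, 19 is invertible modulo 75. Euclid's algorithm: 75 = 3·19 + 18, 19 = 1·18 + 1; back-substituting gives 1 = 4·19 − 1·75, so 19⁻¹ ≡ 4 (mod 75).
Then y ↦ 4(y − 22) is a two-sided inverse to T, so every y ∈ ℤ/75ℤ has a preimage.
Thus T is surjective.
Since T is surjective, we compute T⁻¹(71): solve 19x + 22 ≡ 71 (mod 75), i.e. 19x ≡ 49 (mod 75).
Multiplying by 19⁻¹ = 4 gives x ≡ 4·49 = 196 = 2·75 + 46 ≡ 46 (mod 75).
Check: T(46) = 19·46 + 22 = 896 = 11·75 + 71 ≡ 71 (mod 75).

46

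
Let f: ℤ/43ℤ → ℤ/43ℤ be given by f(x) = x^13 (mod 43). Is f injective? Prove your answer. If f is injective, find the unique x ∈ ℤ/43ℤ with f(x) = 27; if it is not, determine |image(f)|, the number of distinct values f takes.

Since 43 is prime, the nonzero elements of ℤ/43ℤ form a cyclic group of order 42.
As gcd(13, 42) = 1, raising to the 13th power is a bijection on this group: if a^13 ≡ b^13 then (ab^{−1})^13 = 1, and the only element of order dividing gcd(13, 42) = 1 is 1, so a = b.
With f(0) = 0 this makes f injective on all of ℤ/43ℤ, hence bijective (finite equal-size domain and codomain). In particular f is injective.
Since f is injective, we find the preimage of 27. The inverse of x ↦ x^13 on (ℤ/43ℤ)^× is x ↦ x^13, because 13·13 = 169 = 4·42 + 1 ≡ 1 (mod 42) and x^{42} = 1 for x ≠ 0 (Fermat). So f⁻¹(27) = 27^13 mod 43.
Repeated squaring mod 43: 27^1 ≡ 27, 27^2 ≡ 27² = 729 ≡ 41, 27^4 ≡ 41² = 1681 ≡ 4, 27^8 ≡ 4² = 16. Since 13 = 8 + 4 + 1, 27^13 ≡ 16·4·27: 16·4 = 64 ≡ 21, then 21·27 = 567 ≡ 8. So 27^13 ≡ 8 (mod 43).
Hence f⁻¹(27) = 8.

8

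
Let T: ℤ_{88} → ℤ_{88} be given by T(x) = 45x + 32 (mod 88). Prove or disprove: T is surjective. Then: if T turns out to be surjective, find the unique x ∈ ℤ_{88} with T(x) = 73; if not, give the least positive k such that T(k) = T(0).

85

Since gcd(45, 88) = 1, 45 is invertible modulo 88. Euclid's algorithm: 88 = 1·45 + 43, 45 = 1·43 + 2, 43 = 21·2 + 1; back-substituting gives 1 = 45·45 − 23·88, so 45⁻¹ ≡ 45 (mod 88).
For any y ∈ ℤ_{88}, x = 45(y − 32) mod 88 satisfies T(x) = 45·45(y − 32) + 32 ≡ y (since 45·45 ≡ 1 mod 88). So every y has a preimage.
Therefore T is surjective.
Since T is surjective, we find T⁻¹(73): we need 45x ≡ 73 − 32 ≡ 41 (mod 88). Using 45⁻¹ = 45: x ≡ 45·41 = 1845 = 20·88 + 85, so x = 85.
Check: T(85) = 45·85 + 32 = 3857 = 43·88 + 73 ≡ 73 (mod 88).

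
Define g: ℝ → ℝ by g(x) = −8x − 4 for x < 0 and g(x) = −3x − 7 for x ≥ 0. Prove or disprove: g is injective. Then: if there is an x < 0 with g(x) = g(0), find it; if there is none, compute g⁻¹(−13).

Both pieces are strictly decreasing (slopes −8 and −3), so each is injective on its own interval.
The left piece maps (−∞, 0) onto (−4, ∞); the right piece maps [0, ∞) onto (−∞, −7].
These images are disjoint, so no value is attained by both pieces. So g is injective.
Because the two images are disjoint, no x < 0 has g(x) = g(0), so we compute g⁻¹(−13): −13 lies in (−∞, −7], so solve −3x − 7 = −13: x = (−13 + 7)/(−3) = 2.

2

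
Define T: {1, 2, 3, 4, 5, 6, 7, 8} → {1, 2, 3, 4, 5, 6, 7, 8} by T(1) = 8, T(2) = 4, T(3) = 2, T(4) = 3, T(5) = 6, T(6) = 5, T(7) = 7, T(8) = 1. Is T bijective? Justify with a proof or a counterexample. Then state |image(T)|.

8

The values 8, 4, 2, 3, 6, 5, 7, 1 are a permutation of {1, 2, 3, 4, 5, 6, 7, 8}: each element appears exactly once.
So T is injective and surjective, hence bijective.
The image of T is {1, 2, 3, 4, 5, 6, 7, 8}, which has 8 elements.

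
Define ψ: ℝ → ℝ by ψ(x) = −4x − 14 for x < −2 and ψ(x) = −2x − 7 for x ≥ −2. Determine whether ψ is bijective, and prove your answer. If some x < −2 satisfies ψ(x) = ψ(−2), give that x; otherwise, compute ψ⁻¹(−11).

-11/4

Both pieces are strictly decreasing (slopes −4 and −2), so each is injective on its own interval.
The left piece maps (−∞, −2) onto (−6, ∞); the right piece maps [−2, ∞) onto (−∞, −3].
These images overlap. In particular ψ(−2) = −3 (right piece), and solving −4x − 14 = −3 on the left piece gives x = −11/4 < −2.
So ψ(−11/4) = ψ(−2) with −11/4 ≠ −2, and ψ is not injective, hence not bijective. This x = −11/4 is the requested value below −2.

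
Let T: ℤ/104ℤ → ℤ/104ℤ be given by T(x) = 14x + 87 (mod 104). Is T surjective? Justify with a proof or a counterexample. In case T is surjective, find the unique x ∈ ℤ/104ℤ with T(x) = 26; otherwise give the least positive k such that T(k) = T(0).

By definition, T is surjective if every y in the codomain equals T(x) for some x in the domain.
Since gcd(14, 104) = 2, we have 14x ≡ 0 (mod 2) for all x, so T(x) ≡ 1 (mod 2).
But 0 ≢ 1 (mod 2), so 0 ∈ ℤ/104ℤ has no preimage. Therefore T is not surjective.
Since T is not surjective, we find the least positive k with T(k) = T(0): this means 14k ≡ 0 (mod 104), i.e. 104 ∣ 14k. Since gcd(14, 104) = 2, dividing through by 2 this holds exactly when 52 ∣ 7k, and as gcd(7, 52) = 1, exactly when 52 ∣ k.
The smallest positive such k is 52.

52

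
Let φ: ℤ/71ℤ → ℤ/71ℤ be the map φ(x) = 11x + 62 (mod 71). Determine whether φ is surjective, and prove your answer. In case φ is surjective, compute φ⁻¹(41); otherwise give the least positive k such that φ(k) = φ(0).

By definition, φ is surjective if every y in the codomain equals φ(x) for some x in the domain.
Since gcd(11, 71) = 1, 11 is invertible modulo 71. Euclid's algorithm: 71 = 6·11 + 5, 11 = 2·5 + 1; back-substituting gives 1 = 13·11 − 2·71, so 11⁻¹ ≡ 13 (mod 71).
Then y ↦ 13(y − 62) is a two-sided inverse to φ, so every y ∈ ℤ/71ℤ has a preimage.
Hence φ is surjective.
Since φ is surjective, we find φ⁻¹(41): we need 11x ≡ 41 − 62 ≡ 50 (mod 71). Using 11⁻¹ = 13: x ≡ 13·50 = 650 = 9·71 + 11, so x = 11.
Check: φ(11) = 11·11 + 62 = 183 = 2·71 + 41 ≡ 41 (mod 71).

11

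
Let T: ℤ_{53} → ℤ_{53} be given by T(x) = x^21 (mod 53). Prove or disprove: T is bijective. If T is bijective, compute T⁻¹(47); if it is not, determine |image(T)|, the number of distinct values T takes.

Since 53 is prime, the nonzero elements of ℤ_{53} form a cyclic group of order 52.
As gcd(21, 52) = 1, raising to the 21st power is a bijection on this group: if u^21 ≡ v^21 then (uv^{−1})^21 = 1, and the only element of order dividing gcd(21, 52) = 1 is 1, so u = v.
With T(0) = 0 this makes T injective on all of ℤ_{53}, hence bijective (finite equal-size domain and codomain). In particular T is bijective.
Since T is bijective, we find the preimage of 47. The inverse of x ↦ x^21 on (ℤ_{53})^× is x ↦ x^5, because 21·5 = 105 = 2·52 + 1 ≡ 1 (mod 52) and x^{52} = 1 for x ≠ 0 (Fermat). So T⁻¹(47) = 47^5 mod 53.
Repeated squaring mod 53: 47^1 ≡ 47, 47^2 ≡ 47² = 2209 ≡ 36, 47^4 ≡ 36² = 1296 ≡ 24. Since 5 = 4 + 1, 47^5 ≡ 24·47: 24·47 = 1128 ≡ 15. So 47^5 ≡ 15 (mod 53).
Hence T⁻¹(47) = 15.

15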